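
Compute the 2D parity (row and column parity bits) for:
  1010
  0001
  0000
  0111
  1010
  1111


Row parities: 010100
Column parities: 1001

Row P: 010100, Col P: 1001, Corner: 0


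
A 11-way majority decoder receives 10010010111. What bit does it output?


Ones: 6 out of 11
Threshold: 6

1 (6/11 voted 1)


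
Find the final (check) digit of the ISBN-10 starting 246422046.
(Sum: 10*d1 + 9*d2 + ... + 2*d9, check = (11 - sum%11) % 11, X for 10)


Weighted sum: 178
178 mod 11 = 2

Check digit: 9


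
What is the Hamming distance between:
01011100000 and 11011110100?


XOR: 10000010100
Count of 1s: 3

3


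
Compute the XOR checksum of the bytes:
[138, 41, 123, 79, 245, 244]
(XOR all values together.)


XOR chain: 138 ^ 41 ^ 123 ^ 79 ^ 245 ^ 244 = 150

150


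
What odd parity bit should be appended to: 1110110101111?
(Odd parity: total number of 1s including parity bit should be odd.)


Number of 1s in data: 10
Parity bit: 1

1


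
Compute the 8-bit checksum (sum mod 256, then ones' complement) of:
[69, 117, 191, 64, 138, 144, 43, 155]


Sum = 921 mod 256 = 153
Complement = 102

102


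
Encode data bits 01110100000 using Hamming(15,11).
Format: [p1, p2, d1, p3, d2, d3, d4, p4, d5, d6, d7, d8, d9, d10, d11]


Parity bits: p1=0, p2=1, p3=1, p4=1

010111110100000


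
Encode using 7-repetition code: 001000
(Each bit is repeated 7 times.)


Each bit -> 7 copies

000000000000001111111000000000000000000000


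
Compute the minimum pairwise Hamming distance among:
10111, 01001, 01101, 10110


Comparing all pairs, minimum distance: 1
Can detect 0 errors, correct 0 errors

1


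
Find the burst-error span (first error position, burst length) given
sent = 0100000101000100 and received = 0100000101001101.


XOR: 0000000000001001

Burst at position 12, length 4


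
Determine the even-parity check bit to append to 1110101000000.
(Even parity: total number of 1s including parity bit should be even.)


Number of 1s in data: 5
Parity bit: 1

1


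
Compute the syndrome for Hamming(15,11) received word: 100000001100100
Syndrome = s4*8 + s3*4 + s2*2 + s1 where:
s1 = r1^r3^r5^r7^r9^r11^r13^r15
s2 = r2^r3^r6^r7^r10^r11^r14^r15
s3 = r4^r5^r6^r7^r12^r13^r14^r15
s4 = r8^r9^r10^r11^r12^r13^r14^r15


s1=1, s2=1, s3=1, s4=1

Syndrome = 15 (error at position 15)


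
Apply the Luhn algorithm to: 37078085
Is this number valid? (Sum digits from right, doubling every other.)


Luhn sum = 39
39 mod 10 = 9

Invalid (Luhn sum mod 10 = 9)


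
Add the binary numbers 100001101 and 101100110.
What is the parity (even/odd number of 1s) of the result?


100001101 = 269
101100110 = 358
Sum = 627 = 1001110011
1s count = 6

even parity (6 ones in 1001110011)


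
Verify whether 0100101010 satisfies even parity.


Number of 1s: 4

Yes, parity is correct (4 ones)


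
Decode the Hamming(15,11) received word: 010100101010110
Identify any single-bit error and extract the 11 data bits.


Syndrome = 0: no error detected

Data: 00011010110 (no errors)


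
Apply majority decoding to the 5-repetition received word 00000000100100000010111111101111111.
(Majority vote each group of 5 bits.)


Groups: 00000, 00010, 01000, 00010, 11111, 11011, 11111
Majority votes: 0000111

0000111


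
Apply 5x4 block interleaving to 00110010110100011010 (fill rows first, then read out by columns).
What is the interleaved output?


Matrix:
  0011
  0010
  1101
  0001
  1010
Read columns: 00101001001100110110

00101001001100110110


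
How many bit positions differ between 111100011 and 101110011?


XOR: 010010000
Count of 1s: 2

2


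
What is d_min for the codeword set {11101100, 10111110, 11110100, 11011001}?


Comparing all pairs, minimum distance: 2
Can detect 1 errors, correct 0 errors

2


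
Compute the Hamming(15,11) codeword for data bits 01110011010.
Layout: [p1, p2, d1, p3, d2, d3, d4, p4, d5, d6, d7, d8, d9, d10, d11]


Parity bits: p1=1, p2=0, p3=1, p4=1

100111110011010


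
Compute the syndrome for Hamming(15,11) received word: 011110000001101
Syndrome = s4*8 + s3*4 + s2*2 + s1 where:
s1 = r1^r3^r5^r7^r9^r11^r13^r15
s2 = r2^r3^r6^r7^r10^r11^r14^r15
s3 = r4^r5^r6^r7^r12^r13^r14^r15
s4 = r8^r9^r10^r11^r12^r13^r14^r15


s1=0, s2=1, s3=1, s4=1

Syndrome = 14 (error at position 14)


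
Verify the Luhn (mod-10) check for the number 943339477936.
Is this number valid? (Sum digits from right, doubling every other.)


Luhn sum = 78
78 mod 10 = 8

Invalid (Luhn sum mod 10 = 8)


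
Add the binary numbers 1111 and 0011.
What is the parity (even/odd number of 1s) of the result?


1111 = 15
0011 = 3
Sum = 18 = 10010
1s count = 2

even parity (2 ones in 10010)


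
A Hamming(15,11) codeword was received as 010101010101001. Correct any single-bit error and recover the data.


Syndrome = 1: error at position 1

Data: 00100101001 (corrected bit 1)


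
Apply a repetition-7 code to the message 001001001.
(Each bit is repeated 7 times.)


Each bit -> 7 copies

000000000000001111111000000000000001111111000000000000001111111


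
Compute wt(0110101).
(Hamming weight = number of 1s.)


Counting 1s in 0110101

4


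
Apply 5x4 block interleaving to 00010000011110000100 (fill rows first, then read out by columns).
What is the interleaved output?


Matrix:
  0001
  0000
  0111
  1000
  0100
Read columns: 00010001010010010100

00010001010010010100


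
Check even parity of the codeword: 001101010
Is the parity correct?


Number of 1s: 4

Yes, parity is correct (4 ones)


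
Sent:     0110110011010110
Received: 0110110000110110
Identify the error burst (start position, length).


XOR: 0000000011100000

Burst at position 8, length 3


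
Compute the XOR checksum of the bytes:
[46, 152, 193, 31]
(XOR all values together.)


XOR chain: 46 ^ 152 ^ 193 ^ 31 = 104

104


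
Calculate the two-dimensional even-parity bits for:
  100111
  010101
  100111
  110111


Row parities: 0101
Column parities: 100010

Row P: 0101, Col P: 100010, Corner: 0


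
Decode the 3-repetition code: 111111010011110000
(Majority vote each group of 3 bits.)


Groups: 111, 111, 010, 011, 110, 000
Majority votes: 110110

110110


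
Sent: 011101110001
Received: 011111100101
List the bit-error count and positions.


XOR: 000010010100

3 error(s) at position(s): 4, 7, 9


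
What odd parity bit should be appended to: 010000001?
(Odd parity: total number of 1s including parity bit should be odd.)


Number of 1s in data: 2
Parity bit: 1

1


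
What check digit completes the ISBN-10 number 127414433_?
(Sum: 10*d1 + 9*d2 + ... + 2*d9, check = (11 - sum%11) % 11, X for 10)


Weighted sum: 169
169 mod 11 = 4

Check digit: 7


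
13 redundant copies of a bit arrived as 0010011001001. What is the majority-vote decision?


Ones: 5 out of 13
Threshold: 7

0 (5/13 voted 1)


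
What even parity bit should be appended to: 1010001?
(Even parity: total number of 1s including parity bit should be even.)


Number of 1s in data: 3
Parity bit: 1

1


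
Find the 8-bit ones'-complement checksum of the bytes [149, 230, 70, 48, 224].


Sum = 721 mod 256 = 209
Complement = 46

46


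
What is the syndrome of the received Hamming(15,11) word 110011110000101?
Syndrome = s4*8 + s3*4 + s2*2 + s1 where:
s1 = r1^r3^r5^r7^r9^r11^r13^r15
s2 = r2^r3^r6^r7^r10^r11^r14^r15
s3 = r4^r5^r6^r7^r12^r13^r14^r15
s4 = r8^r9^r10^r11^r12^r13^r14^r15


s1=1, s2=0, s3=1, s4=1

Syndrome = 13 (error at position 13)


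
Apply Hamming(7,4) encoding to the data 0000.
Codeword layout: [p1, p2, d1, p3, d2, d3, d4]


Parity bits: p1=0, p2=0, p3=0

0000000


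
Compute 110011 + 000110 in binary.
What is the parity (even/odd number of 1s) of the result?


110011 = 51
000110 = 6
Sum = 57 = 111001
1s count = 4

even parity (4 ones in 111001)


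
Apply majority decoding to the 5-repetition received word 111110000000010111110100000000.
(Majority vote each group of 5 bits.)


Groups: 11111, 00000, 00010, 11111, 01000, 00000
Majority votes: 100100

100100


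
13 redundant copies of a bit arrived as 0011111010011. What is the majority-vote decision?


Ones: 8 out of 13
Threshold: 7

1 (8/13 voted 1)


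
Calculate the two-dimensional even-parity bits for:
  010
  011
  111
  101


Row parities: 1010
Column parities: 011

Row P: 1010, Col P: 011, Corner: 0


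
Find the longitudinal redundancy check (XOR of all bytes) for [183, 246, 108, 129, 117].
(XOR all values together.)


XOR chain: 183 ^ 246 ^ 108 ^ 129 ^ 117 = 217

217


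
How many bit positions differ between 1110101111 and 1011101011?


XOR: 0101000100
Count of 1s: 3

3


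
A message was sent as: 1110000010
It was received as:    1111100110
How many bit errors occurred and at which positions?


XOR: 0001100100

3 error(s) at position(s): 3, 4, 7


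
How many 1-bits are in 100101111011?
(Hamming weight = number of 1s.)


Counting 1s in 100101111011

8


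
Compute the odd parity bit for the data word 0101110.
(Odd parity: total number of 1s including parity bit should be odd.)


Number of 1s in data: 4
Parity bit: 1

1


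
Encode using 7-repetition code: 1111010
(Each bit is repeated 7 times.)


Each bit -> 7 copies

1111111111111111111111111111000000011111110000000


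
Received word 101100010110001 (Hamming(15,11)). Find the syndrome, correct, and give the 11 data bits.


Syndrome = 0: no error detected

Data: 10000110001 (no errors)


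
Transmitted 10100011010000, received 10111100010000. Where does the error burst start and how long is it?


XOR: 00011111000000

Burst at position 3, length 5


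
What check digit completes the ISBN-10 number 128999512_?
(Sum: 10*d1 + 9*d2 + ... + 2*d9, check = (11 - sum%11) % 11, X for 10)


Weighted sum: 281
281 mod 11 = 6

Check digit: 5


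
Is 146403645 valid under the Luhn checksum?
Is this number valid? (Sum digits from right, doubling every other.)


Luhn sum = 48
48 mod 10 = 8

Invalid (Luhn sum mod 10 = 8)


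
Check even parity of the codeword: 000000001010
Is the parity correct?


Number of 1s: 2

Yes, parity is correct (2 ones)


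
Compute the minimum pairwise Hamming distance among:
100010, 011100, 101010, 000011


Comparing all pairs, minimum distance: 1
Can detect 0 errors, correct 0 errors

1


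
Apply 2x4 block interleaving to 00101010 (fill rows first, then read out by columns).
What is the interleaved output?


Matrix:
  0010
  1010
Read columns: 01001100

01001100


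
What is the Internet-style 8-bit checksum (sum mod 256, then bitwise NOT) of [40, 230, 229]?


Sum = 499 mod 256 = 243
Complement = 12

12


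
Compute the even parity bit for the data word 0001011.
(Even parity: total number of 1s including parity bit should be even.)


Number of 1s in data: 3
Parity bit: 1

1


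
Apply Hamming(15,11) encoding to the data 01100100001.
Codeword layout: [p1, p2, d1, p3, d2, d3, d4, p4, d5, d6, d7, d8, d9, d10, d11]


Parity bits: p1=0, p2=1, p3=1, p4=0

010111000100001


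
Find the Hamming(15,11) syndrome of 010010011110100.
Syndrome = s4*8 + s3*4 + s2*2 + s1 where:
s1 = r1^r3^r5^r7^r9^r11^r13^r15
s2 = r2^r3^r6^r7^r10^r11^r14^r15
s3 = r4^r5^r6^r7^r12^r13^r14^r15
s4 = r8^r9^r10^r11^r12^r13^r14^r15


s1=0, s2=1, s3=0, s4=1

Syndrome = 10 (error at position 10)


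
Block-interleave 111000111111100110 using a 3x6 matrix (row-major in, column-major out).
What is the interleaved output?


Matrix:
  111000
  111111
  100110
Read columns: 111110110011011010

111110110011011010


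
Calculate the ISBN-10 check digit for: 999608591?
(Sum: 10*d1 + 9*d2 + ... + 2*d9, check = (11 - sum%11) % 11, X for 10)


Weighted sum: 374
374 mod 11 = 0

Check digit: 0


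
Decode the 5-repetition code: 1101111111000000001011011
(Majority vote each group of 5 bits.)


Groups: 11011, 11111, 00000, 00010, 11011
Majority votes: 11001

11001


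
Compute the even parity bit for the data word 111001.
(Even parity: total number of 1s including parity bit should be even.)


Number of 1s in data: 4
Parity bit: 0

0


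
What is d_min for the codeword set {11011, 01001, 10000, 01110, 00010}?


Comparing all pairs, minimum distance: 2
Can detect 1 errors, correct 0 errors

2


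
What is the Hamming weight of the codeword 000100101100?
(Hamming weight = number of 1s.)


Counting 1s in 000100101100

4


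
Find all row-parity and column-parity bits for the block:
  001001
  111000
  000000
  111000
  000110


Row parities: 01010
Column parities: 001111

Row P: 01010, Col P: 001111, Corner: 0


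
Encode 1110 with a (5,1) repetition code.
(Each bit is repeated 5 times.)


Each bit -> 5 copies

11111111111111100000


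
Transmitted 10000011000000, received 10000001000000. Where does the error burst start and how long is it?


XOR: 00000010000000

Burst at position 6, length 1


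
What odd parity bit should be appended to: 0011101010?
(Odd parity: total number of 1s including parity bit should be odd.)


Number of 1s in data: 5
Parity bit: 0

0


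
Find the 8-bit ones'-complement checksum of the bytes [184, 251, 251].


Sum = 686 mod 256 = 174
Complement = 81

81


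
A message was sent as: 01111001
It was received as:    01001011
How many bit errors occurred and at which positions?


XOR: 00110010

3 error(s) at position(s): 2, 3, 6


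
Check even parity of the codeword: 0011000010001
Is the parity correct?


Number of 1s: 4

Yes, parity is correct (4 ones)


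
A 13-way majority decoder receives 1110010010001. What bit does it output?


Ones: 6 out of 13
Threshold: 7

0 (6/13 voted 1)


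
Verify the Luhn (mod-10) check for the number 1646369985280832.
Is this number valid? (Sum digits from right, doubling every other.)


Luhn sum = 92
92 mod 10 = 2

Invalid (Luhn sum mod 10 = 2)


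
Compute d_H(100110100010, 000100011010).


XOR: 100010111000
Count of 1s: 5

5


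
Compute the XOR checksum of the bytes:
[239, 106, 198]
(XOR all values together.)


XOR chain: 239 ^ 106 ^ 198 = 67

67


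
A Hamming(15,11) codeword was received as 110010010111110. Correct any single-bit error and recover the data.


Syndrome = 0: no error detected

Data: 01000111110 (no errors)


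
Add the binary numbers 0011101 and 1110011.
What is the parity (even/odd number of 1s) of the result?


0011101 = 29
1110011 = 115
Sum = 144 = 10010000
1s count = 2

even parity (2 ones in 10010000)


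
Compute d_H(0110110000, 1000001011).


XOR: 1110111011
Count of 1s: 8

8


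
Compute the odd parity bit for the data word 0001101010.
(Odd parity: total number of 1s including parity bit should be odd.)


Number of 1s in data: 4
Parity bit: 1

1


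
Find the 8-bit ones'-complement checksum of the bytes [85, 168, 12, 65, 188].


Sum = 518 mod 256 = 6
Complement = 249

249


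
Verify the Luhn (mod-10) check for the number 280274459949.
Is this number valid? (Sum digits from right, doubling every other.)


Luhn sum = 71
71 mod 10 = 1

Invalid (Luhn sum mod 10 = 1)


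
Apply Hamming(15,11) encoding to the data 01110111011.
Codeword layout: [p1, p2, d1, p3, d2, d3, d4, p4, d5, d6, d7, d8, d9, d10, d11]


Parity bits: p1=0, p2=0, p3=0, p4=1

000011110111011


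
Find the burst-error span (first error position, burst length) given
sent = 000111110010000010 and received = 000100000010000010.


XOR: 000011110000000000

Burst at position 4, length 4


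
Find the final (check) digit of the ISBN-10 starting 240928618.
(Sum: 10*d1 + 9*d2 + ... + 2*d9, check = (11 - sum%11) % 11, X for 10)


Weighted sum: 214
214 mod 11 = 5

Check digit: 6


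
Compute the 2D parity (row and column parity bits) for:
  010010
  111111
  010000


Row parities: 001
Column parities: 111101

Row P: 001, Col P: 111101, Corner: 1


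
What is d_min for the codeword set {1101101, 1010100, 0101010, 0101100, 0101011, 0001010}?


Comparing all pairs, minimum distance: 1
Can detect 0 errors, correct 0 errors

1


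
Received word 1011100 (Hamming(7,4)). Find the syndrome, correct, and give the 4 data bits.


Syndrome = 3: error at position 3

Data: 0100 (corrected bit 3)


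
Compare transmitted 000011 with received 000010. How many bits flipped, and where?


XOR: 000001

1 error(s) at position(s): 5


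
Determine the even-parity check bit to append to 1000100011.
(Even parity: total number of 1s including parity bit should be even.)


Number of 1s in data: 4
Parity bit: 0

0


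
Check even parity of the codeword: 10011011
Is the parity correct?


Number of 1s: 5

No, parity error (5 ones)


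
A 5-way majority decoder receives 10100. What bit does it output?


Ones: 2 out of 5
Threshold: 3

0 (2/5 voted 1)


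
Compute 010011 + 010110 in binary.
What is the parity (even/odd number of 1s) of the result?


010011 = 19
010110 = 22
Sum = 41 = 101001
1s count = 3

odd parity (3 ones in 101001)


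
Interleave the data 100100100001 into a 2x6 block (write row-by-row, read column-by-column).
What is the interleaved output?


Matrix:
  100100
  100001
Read columns: 110000100001

110000100001


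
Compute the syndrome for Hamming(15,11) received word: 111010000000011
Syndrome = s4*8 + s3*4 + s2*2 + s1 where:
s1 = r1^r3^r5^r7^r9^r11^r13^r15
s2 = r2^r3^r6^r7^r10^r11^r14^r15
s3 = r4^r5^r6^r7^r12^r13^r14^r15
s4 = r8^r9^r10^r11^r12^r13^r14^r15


s1=0, s2=0, s3=1, s4=0

Syndrome = 4 (error at position 4)


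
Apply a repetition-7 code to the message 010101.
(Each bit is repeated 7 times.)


Each bit -> 7 copies

000000011111110000000111111100000001111111


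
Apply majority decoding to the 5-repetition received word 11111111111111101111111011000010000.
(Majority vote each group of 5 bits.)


Groups: 11111, 11111, 11111, 01111, 11101, 10000, 10000
Majority votes: 1111100

1111100


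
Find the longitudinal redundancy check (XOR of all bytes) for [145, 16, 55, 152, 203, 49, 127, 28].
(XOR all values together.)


XOR chain: 145 ^ 16 ^ 55 ^ 152 ^ 203 ^ 49 ^ 127 ^ 28 = 183

183


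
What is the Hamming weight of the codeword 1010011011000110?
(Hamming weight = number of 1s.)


Counting 1s in 1010011011000110

8


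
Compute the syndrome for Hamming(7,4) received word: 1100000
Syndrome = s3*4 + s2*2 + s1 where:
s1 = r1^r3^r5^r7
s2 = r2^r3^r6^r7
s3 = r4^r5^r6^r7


s1=1, s2=1, s3=0

Syndrome = 3 (error at position 3)


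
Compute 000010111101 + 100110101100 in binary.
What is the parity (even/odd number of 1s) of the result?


000010111101 = 189
100110101100 = 2476
Sum = 2665 = 101001101001
1s count = 6

even parity (6 ones in 101001101001)


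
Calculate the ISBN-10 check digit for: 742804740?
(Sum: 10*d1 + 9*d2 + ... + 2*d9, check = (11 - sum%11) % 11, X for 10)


Weighted sum: 238
238 mod 11 = 7

Check digit: 4


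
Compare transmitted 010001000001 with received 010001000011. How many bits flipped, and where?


XOR: 000000000010

1 error(s) at position(s): 10


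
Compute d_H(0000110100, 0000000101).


XOR: 0000110001
Count of 1s: 3

3


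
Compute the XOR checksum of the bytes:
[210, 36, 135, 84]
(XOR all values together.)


XOR chain: 210 ^ 36 ^ 135 ^ 84 = 37

37


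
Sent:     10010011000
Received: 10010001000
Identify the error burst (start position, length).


XOR: 00000010000

Burst at position 6, length 1


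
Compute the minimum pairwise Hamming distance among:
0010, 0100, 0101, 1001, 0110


Comparing all pairs, minimum distance: 1
Can detect 0 errors, correct 0 errors

1


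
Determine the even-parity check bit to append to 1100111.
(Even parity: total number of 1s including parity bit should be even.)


Number of 1s in data: 5
Parity bit: 1

1


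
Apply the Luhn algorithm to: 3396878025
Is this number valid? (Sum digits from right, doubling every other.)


Luhn sum = 54
54 mod 10 = 4

Invalid (Luhn sum mod 10 = 4)


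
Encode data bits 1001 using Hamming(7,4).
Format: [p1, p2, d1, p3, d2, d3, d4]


Parity bits: p1=0, p2=0, p3=1

0011001


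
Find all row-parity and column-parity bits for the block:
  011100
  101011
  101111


Row parities: 101
Column parities: 011000

Row P: 101, Col P: 011000, Corner: 0


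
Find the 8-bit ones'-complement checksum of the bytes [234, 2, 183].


Sum = 419 mod 256 = 163
Complement = 92

92


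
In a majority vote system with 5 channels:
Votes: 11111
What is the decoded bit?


Ones: 5 out of 5
Threshold: 3

1 (5/5 voted 1)


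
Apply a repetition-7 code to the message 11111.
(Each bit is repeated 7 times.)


Each bit -> 7 copies

11111111111111111111111111111111111


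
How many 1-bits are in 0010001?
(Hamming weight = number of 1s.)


Counting 1s in 0010001

2


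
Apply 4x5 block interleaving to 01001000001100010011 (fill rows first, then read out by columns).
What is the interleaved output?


Matrix:
  01001
  00000
  11000
  10011
Read columns: 00111010000000011001

00111010000000011001


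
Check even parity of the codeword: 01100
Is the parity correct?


Number of 1s: 2

Yes, parity is correct (2 ones)


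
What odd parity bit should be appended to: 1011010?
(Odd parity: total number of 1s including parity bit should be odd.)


Number of 1s in data: 4
Parity bit: 1

1


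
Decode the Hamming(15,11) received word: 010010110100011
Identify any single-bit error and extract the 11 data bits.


Syndrome = 3: error at position 3

Data: 11010100011 (corrected bit 3)


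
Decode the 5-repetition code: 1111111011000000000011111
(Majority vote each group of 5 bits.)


Groups: 11111, 11011, 00000, 00000, 11111
Majority votes: 11001

11001


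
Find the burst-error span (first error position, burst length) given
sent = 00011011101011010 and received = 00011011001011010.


XOR: 00000000100000000

Burst at position 8, length 1


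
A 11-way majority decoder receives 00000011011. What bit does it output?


Ones: 4 out of 11
Threshold: 6

0 (4/11 voted 1)


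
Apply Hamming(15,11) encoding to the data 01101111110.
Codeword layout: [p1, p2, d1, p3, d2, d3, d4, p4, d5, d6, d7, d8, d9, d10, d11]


Parity bits: p1=0, p2=0, p3=1, p4=0

000111001111110


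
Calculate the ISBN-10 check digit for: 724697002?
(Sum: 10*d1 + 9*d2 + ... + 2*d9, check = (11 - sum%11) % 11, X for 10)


Weighted sum: 255
255 mod 11 = 2

Check digit: 9


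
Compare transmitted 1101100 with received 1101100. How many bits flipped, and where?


XOR: 0000000

0 errors (received matches sent)


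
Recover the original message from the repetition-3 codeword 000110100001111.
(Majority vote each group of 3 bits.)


Groups: 000, 110, 100, 001, 111
Majority votes: 01001

01001


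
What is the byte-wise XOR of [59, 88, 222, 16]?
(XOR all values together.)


XOR chain: 59 ^ 88 ^ 222 ^ 16 = 173

173


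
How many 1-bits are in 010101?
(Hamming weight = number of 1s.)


Counting 1s in 010101

3


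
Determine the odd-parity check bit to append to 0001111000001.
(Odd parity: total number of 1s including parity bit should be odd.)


Number of 1s in data: 5
Parity bit: 0

0


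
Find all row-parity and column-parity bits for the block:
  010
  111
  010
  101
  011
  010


Row parities: 111001
Column parities: 011

Row P: 111001, Col P: 011, Corner: 0


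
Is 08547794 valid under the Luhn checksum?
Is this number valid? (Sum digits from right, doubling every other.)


Luhn sum = 38
38 mod 10 = 8

Invalid (Luhn sum mod 10 = 8)


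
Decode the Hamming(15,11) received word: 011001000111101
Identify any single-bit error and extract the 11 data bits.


Syndrome = 8: error at position 8

Data: 10100111101 (corrected bit 8)


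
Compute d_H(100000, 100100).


XOR: 000100
Count of 1s: 1

1


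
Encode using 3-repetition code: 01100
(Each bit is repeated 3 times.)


Each bit -> 3 copies

000111111000000


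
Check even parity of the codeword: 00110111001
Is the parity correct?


Number of 1s: 6

Yes, parity is correct (6 ones)


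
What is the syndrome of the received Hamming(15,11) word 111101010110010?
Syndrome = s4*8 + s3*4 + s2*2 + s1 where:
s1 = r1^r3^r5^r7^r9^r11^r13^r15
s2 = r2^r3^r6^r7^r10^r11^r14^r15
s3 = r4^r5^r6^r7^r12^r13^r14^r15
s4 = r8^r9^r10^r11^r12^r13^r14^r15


s1=1, s2=0, s3=1, s4=0

Syndrome = 5 (error at position 5)


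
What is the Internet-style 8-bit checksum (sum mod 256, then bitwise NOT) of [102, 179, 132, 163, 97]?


Sum = 673 mod 256 = 161
Complement = 94

94


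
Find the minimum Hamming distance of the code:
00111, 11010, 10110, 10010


Comparing all pairs, minimum distance: 1
Can detect 0 errors, correct 0 errors

1


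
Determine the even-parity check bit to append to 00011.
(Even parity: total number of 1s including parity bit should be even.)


Number of 1s in data: 2
Parity bit: 0

0


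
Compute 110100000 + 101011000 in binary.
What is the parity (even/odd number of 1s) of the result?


110100000 = 416
101011000 = 344
Sum = 760 = 1011111000
1s count = 6

even parity (6 ones in 1011111000)


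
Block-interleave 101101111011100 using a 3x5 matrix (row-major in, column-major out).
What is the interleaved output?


Matrix:
  10110
  11110
  11100
Read columns: 111011111110000

111011111110000


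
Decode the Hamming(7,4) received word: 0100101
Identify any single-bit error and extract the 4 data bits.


Syndrome = 0: no error detected

Data: 0101 (no errors)


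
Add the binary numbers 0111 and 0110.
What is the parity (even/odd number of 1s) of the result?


0111 = 7
0110 = 6
Sum = 13 = 1101
1s count = 3

odd parity (3 ones in 1101)


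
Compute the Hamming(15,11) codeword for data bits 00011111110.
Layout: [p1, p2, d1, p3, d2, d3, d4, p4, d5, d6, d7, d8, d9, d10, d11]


Parity bits: p1=0, p2=0, p3=0, p4=0

000000101111110


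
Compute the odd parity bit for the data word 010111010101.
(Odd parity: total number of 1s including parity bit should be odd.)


Number of 1s in data: 7
Parity bit: 0

0


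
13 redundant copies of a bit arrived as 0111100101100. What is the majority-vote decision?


Ones: 7 out of 13
Threshold: 7

1 (7/13 voted 1)


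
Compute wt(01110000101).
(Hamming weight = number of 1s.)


Counting 1s in 01110000101

5


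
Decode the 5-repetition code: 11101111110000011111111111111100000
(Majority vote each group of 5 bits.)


Groups: 11101, 11111, 00000, 11111, 11111, 11111, 00000
Majority votes: 1101110

1101110


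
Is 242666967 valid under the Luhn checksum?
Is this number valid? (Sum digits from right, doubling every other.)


Luhn sum = 43
43 mod 10 = 3

Invalid (Luhn sum mod 10 = 3)


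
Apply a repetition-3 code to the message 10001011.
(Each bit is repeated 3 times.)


Each bit -> 3 copies

111000000000111000111111


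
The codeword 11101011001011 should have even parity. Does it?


Number of 1s: 9

No, parity error (9 ones)


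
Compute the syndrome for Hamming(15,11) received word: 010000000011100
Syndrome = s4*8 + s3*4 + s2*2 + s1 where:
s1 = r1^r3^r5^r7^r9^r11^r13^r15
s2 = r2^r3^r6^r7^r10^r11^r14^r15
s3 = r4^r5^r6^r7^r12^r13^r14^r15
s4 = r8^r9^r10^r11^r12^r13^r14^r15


s1=0, s2=0, s3=0, s4=1

Syndrome = 8 (error at position 8)


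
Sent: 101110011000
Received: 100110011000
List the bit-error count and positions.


XOR: 001000000000

1 error(s) at position(s): 2


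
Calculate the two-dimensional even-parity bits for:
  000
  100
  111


Row parities: 011
Column parities: 011

Row P: 011, Col P: 011, Corner: 0


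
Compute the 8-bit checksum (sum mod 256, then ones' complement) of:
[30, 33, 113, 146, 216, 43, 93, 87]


Sum = 761 mod 256 = 249
Complement = 6

6


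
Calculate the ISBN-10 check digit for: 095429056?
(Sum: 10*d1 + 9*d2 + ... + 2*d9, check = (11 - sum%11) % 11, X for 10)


Weighted sum: 233
233 mod 11 = 2

Check digit: 9


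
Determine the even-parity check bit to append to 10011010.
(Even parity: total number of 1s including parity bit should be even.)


Number of 1s in data: 4
Parity bit: 0

0


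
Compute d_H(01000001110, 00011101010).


XOR: 01011100100
Count of 1s: 5

5


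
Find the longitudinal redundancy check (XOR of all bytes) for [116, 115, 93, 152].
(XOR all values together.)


XOR chain: 116 ^ 115 ^ 93 ^ 152 = 194

194


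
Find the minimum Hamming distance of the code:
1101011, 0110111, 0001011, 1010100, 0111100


Comparing all pairs, minimum distance: 2
Can detect 1 errors, correct 0 errors

2


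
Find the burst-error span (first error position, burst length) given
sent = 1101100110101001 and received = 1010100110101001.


XOR: 0111000000000000

Burst at position 1, length 3


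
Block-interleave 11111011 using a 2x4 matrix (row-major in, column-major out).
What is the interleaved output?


Matrix:
  1111
  1011
Read columns: 11101111

11101111


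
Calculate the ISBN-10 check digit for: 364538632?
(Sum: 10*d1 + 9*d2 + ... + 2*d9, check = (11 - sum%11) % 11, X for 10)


Weighted sum: 246
246 mod 11 = 4

Check digit: 7


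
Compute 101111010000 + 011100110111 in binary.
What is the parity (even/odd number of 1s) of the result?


101111010000 = 3024
011100110111 = 1847
Sum = 4871 = 1001100000111
1s count = 6

even parity (6 ones in 1001100000111)


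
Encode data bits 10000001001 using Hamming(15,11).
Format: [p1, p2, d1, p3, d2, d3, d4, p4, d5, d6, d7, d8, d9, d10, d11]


Parity bits: p1=0, p2=0, p3=0, p4=0

001000000001001


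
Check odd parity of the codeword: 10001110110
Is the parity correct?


Number of 1s: 6

No, parity error (6 ones)


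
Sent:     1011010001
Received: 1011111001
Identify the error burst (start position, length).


XOR: 0000101000

Burst at position 4, length 3


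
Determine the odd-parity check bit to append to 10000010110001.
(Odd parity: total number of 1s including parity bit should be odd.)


Number of 1s in data: 5
Parity bit: 0

0


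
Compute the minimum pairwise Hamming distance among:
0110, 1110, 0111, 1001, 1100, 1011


Comparing all pairs, minimum distance: 1
Can detect 0 errors, correct 0 errors

1


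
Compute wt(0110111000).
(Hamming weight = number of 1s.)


Counting 1s in 0110111000

5


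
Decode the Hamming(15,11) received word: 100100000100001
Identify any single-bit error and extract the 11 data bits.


Syndrome = 0: no error detected

Data: 00000100001 (no errors)


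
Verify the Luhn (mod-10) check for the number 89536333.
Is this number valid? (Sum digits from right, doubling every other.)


Luhn sum = 35
35 mod 10 = 5

Invalid (Luhn sum mod 10 = 5)


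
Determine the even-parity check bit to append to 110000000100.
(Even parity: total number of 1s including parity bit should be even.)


Number of 1s in data: 3
Parity bit: 1

1


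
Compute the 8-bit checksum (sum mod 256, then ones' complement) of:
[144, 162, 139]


Sum = 445 mod 256 = 189
Complement = 66

66


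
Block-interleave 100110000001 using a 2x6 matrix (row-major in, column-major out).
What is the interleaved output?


Matrix:
  100110
  000001
Read columns: 100000101001

100000101001


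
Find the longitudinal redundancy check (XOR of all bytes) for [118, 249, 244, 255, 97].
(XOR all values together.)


XOR chain: 118 ^ 249 ^ 244 ^ 255 ^ 97 = 229

229


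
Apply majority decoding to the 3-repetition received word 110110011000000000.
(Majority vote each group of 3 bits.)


Groups: 110, 110, 011, 000, 000, 000
Majority votes: 111000

111000


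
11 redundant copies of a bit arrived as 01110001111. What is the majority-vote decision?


Ones: 7 out of 11
Threshold: 6

1 (7/11 voted 1)


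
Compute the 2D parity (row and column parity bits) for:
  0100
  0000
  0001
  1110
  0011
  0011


Row parities: 101100
Column parities: 1011

Row P: 101100, Col P: 1011, Corner: 1


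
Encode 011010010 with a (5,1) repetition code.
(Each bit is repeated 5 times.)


Each bit -> 5 copies

000001111111111000001111100000000001111100000


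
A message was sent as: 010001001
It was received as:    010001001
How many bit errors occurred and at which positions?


XOR: 000000000

0 errors (received matches sent)


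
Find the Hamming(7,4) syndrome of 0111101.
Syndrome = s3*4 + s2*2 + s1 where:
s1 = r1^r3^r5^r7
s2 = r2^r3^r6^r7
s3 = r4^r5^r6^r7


s1=1, s2=1, s3=1

Syndrome = 7 (error at position 7)


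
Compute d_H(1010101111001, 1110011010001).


XOR: 0100110101000
Count of 1s: 5

5


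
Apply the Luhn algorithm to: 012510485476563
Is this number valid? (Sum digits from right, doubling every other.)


Luhn sum = 51
51 mod 10 = 1

Invalid (Luhn sum mod 10 = 1)


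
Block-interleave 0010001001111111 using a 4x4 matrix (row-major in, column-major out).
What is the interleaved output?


Matrix:
  0010
  0010
  0111
  1111
Read columns: 0001001111110011

0001001111110011


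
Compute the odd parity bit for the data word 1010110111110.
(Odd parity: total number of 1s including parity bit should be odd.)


Number of 1s in data: 9
Parity bit: 0

0


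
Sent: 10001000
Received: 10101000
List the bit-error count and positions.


XOR: 00100000

1 error(s) at position(s): 2


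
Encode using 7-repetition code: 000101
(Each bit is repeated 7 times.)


Each bit -> 7 copies

000000000000000000000111111100000001111111


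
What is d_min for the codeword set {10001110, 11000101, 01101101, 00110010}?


Comparing all pairs, minimum distance: 3
Can detect 2 errors, correct 1 errors

3


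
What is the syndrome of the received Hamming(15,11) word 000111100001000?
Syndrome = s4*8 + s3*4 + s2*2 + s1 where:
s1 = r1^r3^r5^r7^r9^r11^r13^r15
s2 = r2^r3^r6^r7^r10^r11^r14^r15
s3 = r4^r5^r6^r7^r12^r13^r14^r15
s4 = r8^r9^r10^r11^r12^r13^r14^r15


s1=0, s2=0, s3=1, s4=1

Syndrome = 12 (error at position 12)


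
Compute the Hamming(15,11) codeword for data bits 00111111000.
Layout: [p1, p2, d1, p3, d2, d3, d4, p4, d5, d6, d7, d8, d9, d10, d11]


Parity bits: p1=1, p2=0, p3=1, p4=0

100101101111000


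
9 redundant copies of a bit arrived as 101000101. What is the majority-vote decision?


Ones: 4 out of 9
Threshold: 5

0 (4/9 voted 1)


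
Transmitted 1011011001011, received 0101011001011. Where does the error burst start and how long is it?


XOR: 1110000000000

Burst at position 0, length 3


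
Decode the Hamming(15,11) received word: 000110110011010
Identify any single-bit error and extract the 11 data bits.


Syndrome = 7: error at position 7

Data: 01000011010 (corrected bit 7)


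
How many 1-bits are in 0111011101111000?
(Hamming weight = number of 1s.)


Counting 1s in 0111011101111000

10


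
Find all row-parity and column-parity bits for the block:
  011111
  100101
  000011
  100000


Row parities: 1101
Column parities: 011001

Row P: 1101, Col P: 011001, Corner: 1


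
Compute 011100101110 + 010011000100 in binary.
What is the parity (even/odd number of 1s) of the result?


011100101110 = 1838
010011000100 = 1220
Sum = 3058 = 101111110010
1s count = 8

even parity (8 ones in 101111110010)


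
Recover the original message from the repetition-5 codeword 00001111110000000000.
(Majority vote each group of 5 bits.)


Groups: 00001, 11111, 00000, 00000
Majority votes: 0100

0100


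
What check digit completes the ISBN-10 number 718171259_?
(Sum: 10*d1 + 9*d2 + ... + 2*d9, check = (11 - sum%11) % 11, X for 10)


Weighted sum: 238
238 mod 11 = 7

Check digit: 4


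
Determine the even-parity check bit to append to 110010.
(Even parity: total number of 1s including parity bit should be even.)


Number of 1s in data: 3
Parity bit: 1

1


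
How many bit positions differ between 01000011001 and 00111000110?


XOR: 01111011111
Count of 1s: 9

9


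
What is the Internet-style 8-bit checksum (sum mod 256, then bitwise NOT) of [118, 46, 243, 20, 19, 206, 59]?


Sum = 711 mod 256 = 199
Complement = 56

56


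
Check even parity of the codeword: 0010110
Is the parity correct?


Number of 1s: 3

No, parity error (3 ones)


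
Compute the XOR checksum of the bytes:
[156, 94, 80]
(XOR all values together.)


XOR chain: 156 ^ 94 ^ 80 = 146

146


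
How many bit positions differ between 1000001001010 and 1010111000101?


XOR: 0010110001111
Count of 1s: 7

7


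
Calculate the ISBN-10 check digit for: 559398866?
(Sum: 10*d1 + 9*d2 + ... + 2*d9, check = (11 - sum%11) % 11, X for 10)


Weighted sum: 344
344 mod 11 = 3

Check digit: 8


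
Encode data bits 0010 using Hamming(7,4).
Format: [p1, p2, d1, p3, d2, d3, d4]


Parity bits: p1=0, p2=1, p3=1

0101010


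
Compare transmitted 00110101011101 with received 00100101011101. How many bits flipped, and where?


XOR: 00010000000000

1 error(s) at position(s): 3


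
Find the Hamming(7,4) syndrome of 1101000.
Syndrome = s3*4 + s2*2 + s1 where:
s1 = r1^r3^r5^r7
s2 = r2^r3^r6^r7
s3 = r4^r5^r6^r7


s1=1, s2=1, s3=1

Syndrome = 7 (error at position 7)


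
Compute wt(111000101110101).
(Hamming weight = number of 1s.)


Counting 1s in 111000101110101

9


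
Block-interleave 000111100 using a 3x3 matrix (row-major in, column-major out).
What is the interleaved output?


Matrix:
  000
  111
  100
Read columns: 011010010

011010010


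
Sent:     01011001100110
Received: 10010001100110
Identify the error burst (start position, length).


XOR: 11001000000000

Burst at position 0, length 5


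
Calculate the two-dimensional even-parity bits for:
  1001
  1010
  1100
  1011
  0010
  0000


Row parities: 000110
Column parities: 0110

Row P: 000110, Col P: 0110, Corner: 0


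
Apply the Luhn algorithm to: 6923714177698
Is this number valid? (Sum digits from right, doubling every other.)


Luhn sum = 73
73 mod 10 = 3

Invalid (Luhn sum mod 10 = 3)


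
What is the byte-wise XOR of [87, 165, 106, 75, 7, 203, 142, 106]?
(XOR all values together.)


XOR chain: 87 ^ 165 ^ 106 ^ 75 ^ 7 ^ 203 ^ 142 ^ 106 = 251

251


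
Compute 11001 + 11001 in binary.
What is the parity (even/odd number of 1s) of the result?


11001 = 25
11001 = 25
Sum = 50 = 110010
1s count = 3

odd parity (3 ones in 110010)


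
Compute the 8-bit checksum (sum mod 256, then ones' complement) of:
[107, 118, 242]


Sum = 467 mod 256 = 211
Complement = 44

44


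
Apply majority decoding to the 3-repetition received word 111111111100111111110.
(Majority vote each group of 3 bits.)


Groups: 111, 111, 111, 100, 111, 111, 110
Majority votes: 1110111

1110111


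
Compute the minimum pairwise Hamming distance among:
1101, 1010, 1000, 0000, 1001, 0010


Comparing all pairs, minimum distance: 1
Can detect 0 errors, correct 0 errors

1


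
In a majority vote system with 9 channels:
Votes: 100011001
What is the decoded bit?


Ones: 4 out of 9
Threshold: 5

0 (4/9 voted 1)


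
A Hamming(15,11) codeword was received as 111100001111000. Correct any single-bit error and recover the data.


Syndrome = 0: no error detected

Data: 10001111000 (no errors)


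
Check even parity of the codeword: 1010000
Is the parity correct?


Number of 1s: 2

Yes, parity is correct (2 ones)


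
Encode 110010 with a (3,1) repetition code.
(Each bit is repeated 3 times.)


Each bit -> 3 copies

111111000000111000
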